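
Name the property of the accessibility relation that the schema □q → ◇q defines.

Suppose □q→◇q is valid. At any x set V(q)=W. Then □q at x, so ◇q at x, so x has a successor.
The converse is a direct semantic check.
Frame condition: ∀x ∃y Rxy.

seriality: ∀x ∃y Rxy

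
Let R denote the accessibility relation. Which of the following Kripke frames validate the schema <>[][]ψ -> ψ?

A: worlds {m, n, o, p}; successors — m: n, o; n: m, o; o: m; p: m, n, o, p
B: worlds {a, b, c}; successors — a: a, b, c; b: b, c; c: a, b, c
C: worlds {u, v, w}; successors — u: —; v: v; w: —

B, C

The schema corresponds to a generalized confluence (Geach) condition: forall x forall y (xRy -> exists w (y R^2 w & x = w)).
A: fails — mRo but no w with oR²w and m=w.
B: holds.
C: holds.
Valid on: B, C.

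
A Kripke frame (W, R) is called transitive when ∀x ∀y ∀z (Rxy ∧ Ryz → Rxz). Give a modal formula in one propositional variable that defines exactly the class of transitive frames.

The condition is transitivity. The 4 schema □s → □□s defines it.
Suppose □s→□□s is valid. Take Rxy, Ryz and set V(s)={w : Rxw}. Then □s at x, so □□s at x, so □s at y, so s at z, i.e. Rxz.

□s → □□s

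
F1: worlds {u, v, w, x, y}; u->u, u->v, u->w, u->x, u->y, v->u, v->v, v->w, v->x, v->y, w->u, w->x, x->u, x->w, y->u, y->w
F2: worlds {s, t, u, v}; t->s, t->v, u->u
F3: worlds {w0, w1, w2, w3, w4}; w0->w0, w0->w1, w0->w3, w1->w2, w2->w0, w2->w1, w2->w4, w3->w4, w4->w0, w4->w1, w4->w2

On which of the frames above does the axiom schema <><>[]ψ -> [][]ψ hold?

The schema corresponds to a generalized confluence (Geach) condition: forall x forall y forall z ((x R^2 y & x R^2 z) -> exists w (yRw & z = w)).
F1: fails — uR²w, uR²v but no t with wRt and v=t.
F2: condition met.
F3: fails — w0R²w0, w0R²w2 but no w with w0Rw and w2=w.
Valid on: F2.

F2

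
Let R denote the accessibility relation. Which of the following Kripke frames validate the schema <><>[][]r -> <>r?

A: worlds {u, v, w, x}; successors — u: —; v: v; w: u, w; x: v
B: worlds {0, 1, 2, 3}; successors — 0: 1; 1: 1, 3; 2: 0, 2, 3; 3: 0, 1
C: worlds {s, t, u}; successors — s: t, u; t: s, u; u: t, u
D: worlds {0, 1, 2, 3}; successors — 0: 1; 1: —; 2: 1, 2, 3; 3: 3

B, C

The schema corresponds to a generalized confluence (Geach) condition: forall x forall y (x R^2 y -> exists w (y R^2 w & xRw)).
A: fails — wR²u but no t with uR²t and wRt.
B: condition met.
C: condition met.
D: fails — 2R²1 but no w with 1R²w and 2Rw.
Valid on: B, C.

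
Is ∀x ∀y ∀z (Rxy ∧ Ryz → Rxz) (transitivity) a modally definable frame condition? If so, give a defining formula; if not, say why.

Definable; □p → □□p defines it

The condition is transitivity. A defining modal formula is □p → □□p.
Suppose □p→□□p is valid. Take Rxy, Ryz and set V(p)={w : Rxw}. Then □p at x, so □□p at x, so □p at y, so p at z, i.e. Rxz.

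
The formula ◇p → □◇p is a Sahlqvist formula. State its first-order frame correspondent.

The Euclidean property

Suppose ◇p→□◇p is valid. Take Rxy, Rxz and set V(p)={y}. Then ◇p at x, so □◇p at x, so ◇p at z, so some w with Rzw has p; w=y, i.e. Rzy. By symmetry of the argument, Ryz.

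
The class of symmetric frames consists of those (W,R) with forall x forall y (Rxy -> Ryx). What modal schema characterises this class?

This is symmetry; the standard corresponding axiom is B: r → □◇r.
Suppose r→□◇r is valid. Take Rxy and set V(r)={x}. Then r at x, so □◇r at x, so ◇r at y, so some z with Ryz has r; z=x, i.e. Ryx.

r → □◇r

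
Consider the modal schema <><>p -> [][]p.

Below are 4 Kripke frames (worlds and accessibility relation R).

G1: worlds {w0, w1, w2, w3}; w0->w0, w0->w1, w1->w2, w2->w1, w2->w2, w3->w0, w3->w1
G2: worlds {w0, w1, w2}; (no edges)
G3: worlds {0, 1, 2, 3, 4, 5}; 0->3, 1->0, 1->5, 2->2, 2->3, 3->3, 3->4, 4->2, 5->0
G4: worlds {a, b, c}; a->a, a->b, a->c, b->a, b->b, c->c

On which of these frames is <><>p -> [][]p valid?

Frame correspondent (Sahlqvist): forall x forall y forall z ((x R^2 y & x R^2 z) -> exists w (y = w & z = w)) — i.e. a generalized confluence (Geach) condition.
G1: fails — w0R²w0, w0R²w1 but w0 ≠ w1.
G2: condition met.
G3: fails — 0R²3, 0R²4 but 3 ≠ 4.
G4: fails — aR²a, aR²b but a ≠ b.

G2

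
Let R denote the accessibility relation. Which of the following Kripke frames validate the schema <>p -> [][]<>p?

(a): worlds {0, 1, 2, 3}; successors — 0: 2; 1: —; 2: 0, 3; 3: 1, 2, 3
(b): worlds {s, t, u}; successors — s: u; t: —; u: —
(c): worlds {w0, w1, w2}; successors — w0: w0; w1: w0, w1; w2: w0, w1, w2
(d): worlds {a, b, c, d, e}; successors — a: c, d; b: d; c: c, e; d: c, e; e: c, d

The schema corresponds to a generalized confluence (Geach) condition: forall x forall y forall z ((xRy & x R^2 z) -> exists w (y = w & zRw)).
(a): fails — 2R0, 2R²1 but no w with 0=w and 1Rw.
(b): satisfies the condition.
(c): fails — w1Rw1, w1R²w0 but no w with w1=w and w0Rw.
(d): fails — aRd, aR²c but no w with d=w and cRw.

(b)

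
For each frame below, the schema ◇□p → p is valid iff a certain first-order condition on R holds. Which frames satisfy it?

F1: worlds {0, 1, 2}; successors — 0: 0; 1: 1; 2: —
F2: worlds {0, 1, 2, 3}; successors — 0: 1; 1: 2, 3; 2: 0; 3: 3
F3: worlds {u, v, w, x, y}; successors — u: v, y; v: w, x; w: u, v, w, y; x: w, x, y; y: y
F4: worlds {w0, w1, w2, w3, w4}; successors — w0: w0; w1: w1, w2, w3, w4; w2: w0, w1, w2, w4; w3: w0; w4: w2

F1

Frame correspondent (Sahlqvist): ∀x ∀y (Rxy → Ryx) — i.e. symmetry.
F1: condition met.
F2: fails — R12 but not R21.
F3: fails — Ruv but not Rvu.
F4: fails — Rw1w3 but not Rw3w1.
Valid on: F1.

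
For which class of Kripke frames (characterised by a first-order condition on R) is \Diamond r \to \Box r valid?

partial functionality

This is the CD axiom.
Its frame correspondent is partial functionality — \forall x \forall y \forall z (Rxy \wedge Rxz \to y = z).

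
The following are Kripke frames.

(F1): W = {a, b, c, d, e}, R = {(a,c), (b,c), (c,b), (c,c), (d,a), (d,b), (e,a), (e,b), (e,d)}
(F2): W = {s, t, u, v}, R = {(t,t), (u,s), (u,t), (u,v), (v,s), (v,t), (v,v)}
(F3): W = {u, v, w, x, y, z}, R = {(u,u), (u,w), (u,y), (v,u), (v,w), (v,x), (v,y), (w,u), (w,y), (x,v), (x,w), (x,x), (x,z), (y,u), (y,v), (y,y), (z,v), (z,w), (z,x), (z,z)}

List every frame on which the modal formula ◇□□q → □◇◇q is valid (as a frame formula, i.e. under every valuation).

The schema corresponds to a generalized confluence (Geach) condition: ∀x ∀y ∀z ((xRy ∧ xRz) → ∃w (yR²w ∧ zR²w)).
(F1): holds.
(F2): fails — uRs, uRs but no w with sR²w and sR²w.
(F3): holds.

(F1), (F3)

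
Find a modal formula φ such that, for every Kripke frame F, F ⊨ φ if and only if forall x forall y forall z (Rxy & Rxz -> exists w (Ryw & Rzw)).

A defining formula is ◇□r → □◇r (the .2 axiom).
Suppose ◇□r→□◇r is valid. Take Rxy, Rxz and set V(r)={w : Ryw}. Then □r at y so ◇□r at x, so □◇r at x, so ◇r at z, giving w with Rzw and Ryw.

◇□r → □◇r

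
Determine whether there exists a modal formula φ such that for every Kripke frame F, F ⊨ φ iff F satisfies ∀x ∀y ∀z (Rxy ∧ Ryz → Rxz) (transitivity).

Yes, by □q → □□q

This is a Sahlqvist condition; the 4 axiom □q → □□q defines it.
Suppose □q→□□q is valid. Take Rxy, Ryz and set V(q)={w : Rxw}. Then □q at x, so □□q at x, so □q at y, so q at z, i.e. Rxz.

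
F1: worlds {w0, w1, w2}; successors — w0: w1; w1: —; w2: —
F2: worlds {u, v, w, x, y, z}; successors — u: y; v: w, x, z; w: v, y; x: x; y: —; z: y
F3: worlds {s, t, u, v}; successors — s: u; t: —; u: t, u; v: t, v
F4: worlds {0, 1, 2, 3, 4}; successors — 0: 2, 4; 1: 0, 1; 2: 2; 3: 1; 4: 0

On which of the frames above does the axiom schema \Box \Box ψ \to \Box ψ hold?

This is the axiom for density; its first-order frame correspondent is \forall x \forall y (Rxy \to \exists z (Rxz \wedge Rzy)).
F1: fails — Rw0w1 but no z with Rw0z and Rzw1.
F2: fails — Rvz but no t with Rvt and Rtz.
F3: ✓.
F4: fails — R04 but no z with R0z and Rz4.

F3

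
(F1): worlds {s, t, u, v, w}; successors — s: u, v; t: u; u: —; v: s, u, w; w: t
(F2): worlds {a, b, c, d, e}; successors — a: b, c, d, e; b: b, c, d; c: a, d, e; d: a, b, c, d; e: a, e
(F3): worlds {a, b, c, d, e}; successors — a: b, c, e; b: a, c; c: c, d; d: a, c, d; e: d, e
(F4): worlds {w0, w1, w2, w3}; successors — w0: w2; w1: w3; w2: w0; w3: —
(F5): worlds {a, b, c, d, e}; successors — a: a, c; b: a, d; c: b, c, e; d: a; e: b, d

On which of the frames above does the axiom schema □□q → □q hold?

(F2)

The schema corresponds to density: ∀x ∀y (Rxy → ∃z (Rxz ∧ Rzy)).
(F1): fails — Rwt but no z with Rwz and Rzt.
(F2): condition met.
(F3): fails — Rab but no z with Raz and Rzb.
(F4): fails — Rw0w2 but no z with Rw0z and Rzw2.
(F5): fails — Reb but no z with Rez and Rzb.
Valid on: (F2).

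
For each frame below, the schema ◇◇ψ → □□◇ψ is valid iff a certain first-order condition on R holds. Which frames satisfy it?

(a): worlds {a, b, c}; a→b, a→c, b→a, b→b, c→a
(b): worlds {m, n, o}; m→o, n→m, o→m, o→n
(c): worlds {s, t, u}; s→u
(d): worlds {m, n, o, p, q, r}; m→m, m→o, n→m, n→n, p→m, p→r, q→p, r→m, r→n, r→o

The schema corresponds to a generalized confluence (Geach) condition: ∀x ∀y ∀z ((xR²y ∧ xR²z) → ∃w (y = w ∧ zRw)).
(a): fails — aR²a, aR²a but no w with a=w and aRw.
(b): fails — mR²m, mR²m but no w with m=w and mRw.
(c): condition met.
(d): fails — mR²m, mR²o but no w with m=w and oRw.
Valid on: (c).

(c)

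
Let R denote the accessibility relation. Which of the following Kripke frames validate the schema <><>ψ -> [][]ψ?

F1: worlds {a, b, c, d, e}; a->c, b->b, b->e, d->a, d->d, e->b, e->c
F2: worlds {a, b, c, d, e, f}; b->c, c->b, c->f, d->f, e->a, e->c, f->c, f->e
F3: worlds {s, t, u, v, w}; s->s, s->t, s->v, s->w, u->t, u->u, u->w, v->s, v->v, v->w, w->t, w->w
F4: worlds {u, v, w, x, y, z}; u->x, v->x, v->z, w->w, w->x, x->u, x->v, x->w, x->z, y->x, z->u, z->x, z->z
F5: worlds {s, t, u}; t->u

This is the axiom for a generalized confluence (Geach) condition; its first-order frame correspondent is forall x forall y forall z ((x R^2 y & x R^2 z) -> exists w (y = w & z = w)).
F1: fails — bR²b, bR²c but b ≠ c.
F2: fails — bR²b, bR²f but b ≠ f.
F3: fails — sR²s, sR²t but s ≠ t.
F4: fails — uR²u, uR²v but u ≠ v.
F5: ✓.

F5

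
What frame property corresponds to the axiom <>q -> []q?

Suppose ◇q→□q is valid. Take Rxy, Rxz and set V(q)={y}. Then ◇q at x, so □q at x, so q at z, i.e. z=y.
The converse is a direct semantic check.
So the correspondent is partial functionality.

Partial functionality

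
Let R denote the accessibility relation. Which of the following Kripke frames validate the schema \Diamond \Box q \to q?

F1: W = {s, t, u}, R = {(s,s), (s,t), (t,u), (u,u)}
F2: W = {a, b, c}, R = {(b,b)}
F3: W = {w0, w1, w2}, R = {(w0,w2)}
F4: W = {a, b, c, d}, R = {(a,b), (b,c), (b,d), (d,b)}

This is the axiom for a generalized confluence (Geach) condition; its first-order frame correspondent is \forall x \forall y (xRy \to \exists w (yRw \wedge x = w)).
F1: fails — sRt but no w with tRw and s=w.
F2: holds.
F3: fails — w0Rw2 but no w with w2Rw and w0=w.
F4: fails — aRb but no w with bRw and a=w.

F2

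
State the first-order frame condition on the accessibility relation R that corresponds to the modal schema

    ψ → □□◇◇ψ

∀x ∀z (xR²z → ∃w (x = w ∧ zR²w))

This is a Sahlqvist (Geach-type) schema ◇^0□^0ψ → □^2◇^2ψ.
First-order correspondent: ∀x ∀z (xR²z → ∃w (x = w ∧ zR²w)).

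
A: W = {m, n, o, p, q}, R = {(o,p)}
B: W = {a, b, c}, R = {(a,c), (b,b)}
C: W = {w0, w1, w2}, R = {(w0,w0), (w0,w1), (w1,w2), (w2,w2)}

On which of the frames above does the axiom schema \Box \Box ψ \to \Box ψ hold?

Frame correspondent (Sahlqvist): \forall x \forall y (Rxy \to \exists z (Rxz \wedge Rzy)) — i.e. density.
A: fails — Rop but no z with Roz and Rzp.
B: fails — Rac but no z with Raz and Rzc.
C: ✓.

C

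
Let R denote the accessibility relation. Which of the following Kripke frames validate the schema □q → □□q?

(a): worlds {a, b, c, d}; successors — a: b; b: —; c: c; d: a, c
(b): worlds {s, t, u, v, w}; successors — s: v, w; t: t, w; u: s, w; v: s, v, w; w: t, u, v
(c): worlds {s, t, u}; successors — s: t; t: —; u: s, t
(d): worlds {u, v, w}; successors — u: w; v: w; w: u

(c)

Frame correspondent (Sahlqvist): ∀x ∀y ∀z (Rxy ∧ Ryz → Rxz) — i.e. transitivity.
(a): fails — Rda and Rab but not Rdb.
(b): fails — Rwt and Rtw but not Rww.
(c): ✓.
(d): fails — Rwu and Ruw but not Rww.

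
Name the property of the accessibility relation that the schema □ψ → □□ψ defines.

This schema is the 4 axiom.
Its frame correspondent is transitivity — ∀x ∀y ∀z (Rxy ∧ Ryz → Rxz).

transitivity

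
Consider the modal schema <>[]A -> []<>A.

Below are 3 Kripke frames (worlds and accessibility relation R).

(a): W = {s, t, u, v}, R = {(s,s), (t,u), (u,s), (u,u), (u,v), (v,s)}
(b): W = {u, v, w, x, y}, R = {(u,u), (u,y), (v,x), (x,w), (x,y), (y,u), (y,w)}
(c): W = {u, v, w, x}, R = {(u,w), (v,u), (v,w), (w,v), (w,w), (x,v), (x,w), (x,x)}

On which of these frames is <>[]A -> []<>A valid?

(a), (c)

The schema corresponds to convergence: forall x forall y forall z (Rxy & Rxz -> exists w (Ryw & Rzw)).
(a): satisfies the condition.
(b): fails — Rxw and Rxw but w and w have no common successor.
(c): satisfies the condition.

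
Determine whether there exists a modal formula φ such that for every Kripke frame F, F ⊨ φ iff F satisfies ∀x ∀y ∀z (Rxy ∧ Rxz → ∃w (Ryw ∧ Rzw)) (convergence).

Yes: it is convergence, defined by the .2 schema ◇□p → □◇p.
Suppose ◇□p→□◇p is valid. Take Rxy, Rxz and set V(p)={w : Ryw}. Then □p at y so ◇□p at x, so □◇p at x, so ◇p at z, giving w with Rzw and Ryw.

Definable; ◇□p → □◇p defines it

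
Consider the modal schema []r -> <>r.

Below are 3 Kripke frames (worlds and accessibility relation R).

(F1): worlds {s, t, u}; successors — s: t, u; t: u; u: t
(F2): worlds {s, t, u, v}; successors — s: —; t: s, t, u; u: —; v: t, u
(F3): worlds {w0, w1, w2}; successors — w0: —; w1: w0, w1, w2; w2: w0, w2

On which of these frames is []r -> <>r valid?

(F1)

Frame correspondent (Sahlqvist): forall x exists y Rxy — i.e. seriality.
(F1): satisfies the condition.
(F2): fails — world s has no successor.
(F3): fails — world w0 has no successor.
Valid on: (F1).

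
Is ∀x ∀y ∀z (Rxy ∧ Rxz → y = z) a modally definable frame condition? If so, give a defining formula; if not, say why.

The condition is partial functionality. A defining modal formula is ◇r → □r.
Suppose ◇r→□r is valid. Take Rxy, Rxz and set V(r)={y}. Then ◇r at x, so □r at x, so r at z, i.e. z=y.

Yes, by ◇r → □r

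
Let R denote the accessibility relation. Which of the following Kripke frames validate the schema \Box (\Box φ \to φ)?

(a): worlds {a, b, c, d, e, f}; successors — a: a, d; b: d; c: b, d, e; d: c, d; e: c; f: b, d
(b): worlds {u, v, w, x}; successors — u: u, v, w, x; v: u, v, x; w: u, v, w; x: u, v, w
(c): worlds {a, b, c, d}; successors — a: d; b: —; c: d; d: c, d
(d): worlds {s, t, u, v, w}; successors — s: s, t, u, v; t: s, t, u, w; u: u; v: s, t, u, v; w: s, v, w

This is the axiom for shift-reflexivity; its first-order frame correspondent is \forall x \forall y (Rxy \to Ryy).
(a): fails — Rdc but not Rcc.
(b): fails — Rvx but not Rxx.
(c): fails — Rdc but not Rcc.
(d): condition met.

(d)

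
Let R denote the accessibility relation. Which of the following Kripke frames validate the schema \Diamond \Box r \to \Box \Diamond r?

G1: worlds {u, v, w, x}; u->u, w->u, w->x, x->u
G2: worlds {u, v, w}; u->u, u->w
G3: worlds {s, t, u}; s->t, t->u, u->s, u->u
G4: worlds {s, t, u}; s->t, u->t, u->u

G1

Frame correspondent (Sahlqvist): \forall x \forall y \forall z (Rxy \wedge Rxz \to \exists w (Ryw \wedge Rzw)) — i.e. convergence.
G1: ✓.
G2: fails — Ruw and Ruw but w and w have no common successor.
G3: fails — Rus and Ruu but s and u have no common successor.
G4: fails — Rst and Rst but t and t have no common successor.
Valid on: G1.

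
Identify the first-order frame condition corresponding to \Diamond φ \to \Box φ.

Partial functionality

This schema is the CD axiom.
Its frame correspondent is partial functionality — \forall x \forall y \forall z (Rxy \wedge Rxz \to y = z).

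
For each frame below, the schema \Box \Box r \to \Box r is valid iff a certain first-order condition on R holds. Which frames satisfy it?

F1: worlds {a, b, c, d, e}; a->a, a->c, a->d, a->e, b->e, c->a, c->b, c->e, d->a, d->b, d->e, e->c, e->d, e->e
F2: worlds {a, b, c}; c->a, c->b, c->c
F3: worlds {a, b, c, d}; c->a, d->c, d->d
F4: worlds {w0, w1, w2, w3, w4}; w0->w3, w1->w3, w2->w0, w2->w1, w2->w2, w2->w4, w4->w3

Frame correspondent (Sahlqvist): \forall x \forall y (Rxy \to \exists z (Rxz \wedge Rzy)) — i.e. density.
F1: fails — Rcb but no z with Rcz and Rzb.
F2: satisfies the condition.
F3: fails — Rca but no z with Rcz and Rza.
F4: fails — Rw1w3 but no z with Rw1z and Rzw3.
Valid on: F2.

F2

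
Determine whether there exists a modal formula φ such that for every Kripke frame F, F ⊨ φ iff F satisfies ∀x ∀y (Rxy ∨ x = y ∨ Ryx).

No — not modally definable

Modal frame validity is preserved under disjoint unions.
Take 3 disjoint single-world reflexive frames: each is trivially connected, but their disjoint union has 3 worlds with no edge between distinct components, so it is not connected.
So the class is not modally definable.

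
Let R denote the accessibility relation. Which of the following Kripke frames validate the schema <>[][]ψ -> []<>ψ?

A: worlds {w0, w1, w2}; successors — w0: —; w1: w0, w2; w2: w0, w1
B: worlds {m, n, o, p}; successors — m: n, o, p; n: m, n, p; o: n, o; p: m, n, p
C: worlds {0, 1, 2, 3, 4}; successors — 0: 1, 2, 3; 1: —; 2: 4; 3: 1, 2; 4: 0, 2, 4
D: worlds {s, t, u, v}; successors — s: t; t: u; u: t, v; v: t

B

Frame correspondent (Sahlqvist): forall x forall y forall z ((xRy & xRz) -> exists w (y R^2 w & zRw)) — i.e. a generalized confluence (Geach) condition.
A: fails — w1Rw0, w1Rw0 but no w with w0R²w and w0Rw.
B: holds.
C: fails — 0R1, 0R1 but no w with 1R²w and 1Rw.
D: fails — sRt, sRt but no w with tR²w and tRw.
Valid on: B.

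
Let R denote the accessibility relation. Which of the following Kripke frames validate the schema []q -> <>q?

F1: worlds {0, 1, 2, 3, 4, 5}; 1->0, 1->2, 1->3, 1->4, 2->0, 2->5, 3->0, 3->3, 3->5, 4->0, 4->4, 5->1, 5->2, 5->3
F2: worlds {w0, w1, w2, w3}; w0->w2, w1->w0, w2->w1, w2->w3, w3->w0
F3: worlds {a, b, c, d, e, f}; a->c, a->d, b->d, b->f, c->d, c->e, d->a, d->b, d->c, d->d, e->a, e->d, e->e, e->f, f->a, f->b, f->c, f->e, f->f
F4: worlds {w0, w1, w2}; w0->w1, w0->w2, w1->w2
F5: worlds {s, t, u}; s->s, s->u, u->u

F2, F3

The schema corresponds to seriality: forall x exists y Rxy.
F1: fails — world 0 has no successor.
F2: satisfies the condition.
F3: satisfies the condition.
F4: fails — world w2 has no successor.
F5: fails — world t has no successor.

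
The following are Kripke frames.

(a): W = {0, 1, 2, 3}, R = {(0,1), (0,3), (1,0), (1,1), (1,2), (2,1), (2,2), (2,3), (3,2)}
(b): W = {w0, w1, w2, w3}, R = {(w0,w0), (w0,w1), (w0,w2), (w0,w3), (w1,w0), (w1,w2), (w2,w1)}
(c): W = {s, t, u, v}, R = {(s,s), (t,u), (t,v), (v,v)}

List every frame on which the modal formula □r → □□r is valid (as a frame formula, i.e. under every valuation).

This is the axiom for transitivity; its first-order frame correspondent is ∀x ∀y ∀z (Rxy ∧ Ryz → Rxz).
(a): fails — R10 and R03 but not R13.
(b): fails — Rw1w2 and Rw2w1 but not Rw1w1.
(c): holds.
Valid on: (c).

(c)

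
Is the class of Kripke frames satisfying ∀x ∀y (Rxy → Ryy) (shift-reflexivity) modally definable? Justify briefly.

Definable; □(□q → q) defines it

Yes: it is shift-reflexivity, defined by the T□ schema □(□q → q).
Suppose □(□q→q) is valid. Take Rxy and set V(q)={w : Ryw}. Then at y, □q holds; since □(□q→q) at x, □q→q at y, so q at y, i.e. Ryy.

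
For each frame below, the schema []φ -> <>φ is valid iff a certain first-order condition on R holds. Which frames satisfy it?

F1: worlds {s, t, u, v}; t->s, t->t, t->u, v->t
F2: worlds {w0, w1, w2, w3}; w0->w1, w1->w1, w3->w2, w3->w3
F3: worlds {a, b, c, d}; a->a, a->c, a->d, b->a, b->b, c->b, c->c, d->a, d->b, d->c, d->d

F3

Frame correspondent (Sahlqvist): forall x exists y Rxy — i.e. seriality.
F1: fails — world s has no successor.
F2: fails — world w2 has no successor.
F3: satisfies the condition.
Valid on: F3.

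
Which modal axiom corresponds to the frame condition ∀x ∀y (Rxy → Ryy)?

□(□s → s)

This is shift-reflexivity; the standard corresponding axiom is T□: □(□s → s).
Suppose □(□s→s) is valid. Take Rxy and set V(s)={w : Ryw}. Then at y, □s holds; since □(□s→s) at x, □s→s at y, so s at y, i.e. Ryy.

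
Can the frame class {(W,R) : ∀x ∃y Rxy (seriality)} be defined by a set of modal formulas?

Definable; □p → ◇p defines it

Yes: it is seriality, defined by the D schema □p → ◇p.
Suppose □p→◇p is valid. At any x set V(p)=W. Then □p at x, so ◇p at x, so x has a successor.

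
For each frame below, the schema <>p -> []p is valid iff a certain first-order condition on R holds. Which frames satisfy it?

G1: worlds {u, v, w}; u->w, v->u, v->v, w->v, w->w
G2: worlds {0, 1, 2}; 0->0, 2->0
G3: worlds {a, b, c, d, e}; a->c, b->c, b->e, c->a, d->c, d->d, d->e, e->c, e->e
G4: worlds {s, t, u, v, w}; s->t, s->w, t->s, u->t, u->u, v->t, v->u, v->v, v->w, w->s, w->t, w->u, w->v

G2

This is the axiom for partial functionality; its first-order frame correspondent is forall x forall y forall z (Rxy & Rxz -> y = z).
G1: fails — v sees both u and v.
G2: holds.
G3: fails — b sees both c and e.
G4: fails — s sees both t and w.
Valid on: G2.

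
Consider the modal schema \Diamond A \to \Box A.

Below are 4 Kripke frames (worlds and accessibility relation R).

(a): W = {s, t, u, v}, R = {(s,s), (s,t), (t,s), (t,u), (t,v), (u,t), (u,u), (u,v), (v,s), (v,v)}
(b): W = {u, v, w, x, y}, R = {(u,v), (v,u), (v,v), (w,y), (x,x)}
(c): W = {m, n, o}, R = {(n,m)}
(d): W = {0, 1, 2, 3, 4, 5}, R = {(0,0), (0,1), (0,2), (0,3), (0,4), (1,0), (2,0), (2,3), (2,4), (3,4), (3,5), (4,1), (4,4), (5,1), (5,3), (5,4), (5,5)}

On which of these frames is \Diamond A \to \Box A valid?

(c)

This is the axiom for partial functionality; its first-order frame correspondent is \forall x \forall y \forall z (Rxy \wedge Rxz \to y = z).
(a): fails — s sees both s and t.
(b): fails — v sees both u and v.
(c): condition met.
(d): fails — 0 sees both 0 and 1.
Valid on: (c).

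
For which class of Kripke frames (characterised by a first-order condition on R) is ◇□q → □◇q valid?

Suppose ◇□q→□◇q is valid. Take Rxy, Rxz and set V(q)={w : Ryw}. Then □q at y so ◇□q at x, so □◇q at x, so ◇q at z, giving w with Rzw and Ryw.

convergence: ∀x ∀y ∀z (Rxy ∧ Rxz → ∃w (Ryw ∧ Rzw))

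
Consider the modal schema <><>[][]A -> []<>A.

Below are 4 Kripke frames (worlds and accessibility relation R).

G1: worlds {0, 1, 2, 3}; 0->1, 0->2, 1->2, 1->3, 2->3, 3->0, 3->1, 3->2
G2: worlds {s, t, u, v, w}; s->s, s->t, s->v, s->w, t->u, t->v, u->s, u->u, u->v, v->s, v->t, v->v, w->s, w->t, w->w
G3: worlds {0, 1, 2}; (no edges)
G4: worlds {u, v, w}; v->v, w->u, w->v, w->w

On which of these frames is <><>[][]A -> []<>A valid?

G2, G3

Frame correspondent (Sahlqvist): forall x forall y forall z ((x R^2 y & xRz) -> exists w (y R^2 w & zRw)) — i.e. a generalized confluence (Geach) condition.
G1: fails — 0R²2, 0R2 but no w with 2R²w and 2Rw.
G2: holds.
G3: holds.
G4: fails — wR²u, wRu but no t with uR²t and uRt.
Valid on: G2, G3.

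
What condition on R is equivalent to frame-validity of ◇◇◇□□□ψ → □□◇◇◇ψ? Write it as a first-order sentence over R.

∀x ∀y ∀z ((xR³y ∧ xR²z) → ∃w (yR³w ∧ zR³w))

This is a Sahlqvist (Geach-type) schema ◇^3□^3ψ → □^2◇^3ψ.
Minimal-valuation argument: fix x; take any y with xR^3y and any z with xR^2z. Set V(ψ) to the set of worlds R-reachable from y in exactly 3 steps. Then □^3ψ holds at y, so the antecedent holds at x; validity forces ◇^3ψ at z, giving a w with zR^3w and yR^3w.
First-order correspondent: ∀x ∀y ∀z ((xR³y ∧ xR²z) → ∃w (yR³w ∧ zR³w)).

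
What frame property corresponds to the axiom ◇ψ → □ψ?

Suppose ◇ψ→□ψ is valid. Take Rxy, Rxz and set V(ψ)={y}. Then ◇ψ at x, so □ψ at x, so ψ at z, i.e. z=y.
Conversely, on a frame with partial functionality the schema holds at every world under every valuation.
So the correspondent is partial functionality.

Partial functionality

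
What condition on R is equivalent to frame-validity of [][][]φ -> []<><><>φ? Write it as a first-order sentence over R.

This is a Sahlqvist (Geach-type) schema ◇^0□^3φ → □^1◇^3φ.
First-order correspondent: forall x forall z (xRz -> exists w (x R^3 w & z R^3 w)).

forall x forall z (xRz -> exists w (x R^3 w & z R^3 w))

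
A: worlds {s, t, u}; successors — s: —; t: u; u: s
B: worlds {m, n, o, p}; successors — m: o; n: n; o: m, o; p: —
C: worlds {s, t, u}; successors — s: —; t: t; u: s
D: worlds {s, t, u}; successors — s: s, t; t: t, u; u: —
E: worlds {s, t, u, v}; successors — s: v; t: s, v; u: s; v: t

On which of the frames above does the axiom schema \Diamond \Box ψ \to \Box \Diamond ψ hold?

B

The schema corresponds to convergence: \forall x \forall y \forall z (Rxy \wedge Rxz \to \exists w (Ryw \wedge Rzw)).
A: fails — Rus and Rus but s and s have no common successor.
B: condition met.
C: fails — Rus and Rus but s and s have no common successor.
D: fails — Rtt and Rtu but t and u have no common successor.
E: fails — Rtv and Rts but v and s have no common successor.
Valid on: B.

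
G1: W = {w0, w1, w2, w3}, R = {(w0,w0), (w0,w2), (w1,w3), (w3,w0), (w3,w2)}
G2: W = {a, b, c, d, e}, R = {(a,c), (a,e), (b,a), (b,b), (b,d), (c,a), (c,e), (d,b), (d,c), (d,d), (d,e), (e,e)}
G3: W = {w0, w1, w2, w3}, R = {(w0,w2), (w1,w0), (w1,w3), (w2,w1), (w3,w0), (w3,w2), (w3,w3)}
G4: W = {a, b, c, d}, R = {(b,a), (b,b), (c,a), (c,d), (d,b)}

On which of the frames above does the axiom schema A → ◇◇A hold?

Frame correspondent (Sahlqvist): ∀x ∃w (x = w ∧ xR²w) — i.e. a generalized confluence (Geach) condition.
G1: fails — at w1 but no w with w1=w and w1R²w.
G2: holds.
G3: fails — at w0 but no w with w0=w and w0R²w.
G4: fails — at a but no w with a=w and aR²w.

G2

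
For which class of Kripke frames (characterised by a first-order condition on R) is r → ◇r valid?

reflexivity: ∀x Rxx

This is frame-equivalent to □r → r (substitute ¬r for r and contrapose).
Suppose □r→r is valid. At any x set V(r)={w : Rxw}. Then □r holds at x, so r holds at x, i.e. Rxx.
The converse is a direct semantic check.
Frame condition: ∀x Rxx.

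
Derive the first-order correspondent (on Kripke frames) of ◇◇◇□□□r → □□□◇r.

This is a Sahlqvist (Geach-type) schema ◇^3□^3r → □^3◇^1r.
Minimal-valuation argument: fix x; take any y with xR^3y and any z with xR^3z. Set V(r) to the set of worlds R-reachable from y in exactly 3 steps. Then □^3r holds at y, so the antecedent holds at x; validity forces ◇^1r at z, giving a w with zR^1w and yR^3w.
First-order correspondent: ∀x ∀y ∀z ((xR³y ∧ xR³z) → ∃w (yR³w ∧ zRw)).

∀x ∀y ∀z ((xR³y ∧ xR³z) → ∃w (yR³w ∧ zRw))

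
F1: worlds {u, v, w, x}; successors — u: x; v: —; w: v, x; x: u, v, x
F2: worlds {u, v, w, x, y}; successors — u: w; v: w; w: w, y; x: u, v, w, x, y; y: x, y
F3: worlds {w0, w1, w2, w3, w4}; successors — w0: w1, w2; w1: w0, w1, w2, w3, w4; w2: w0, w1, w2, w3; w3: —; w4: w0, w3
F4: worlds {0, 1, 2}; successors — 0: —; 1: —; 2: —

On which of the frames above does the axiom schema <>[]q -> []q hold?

F4

Frame correspondent (Sahlqvist): forall x forall y forall z (Rxy & Rxz -> Ryz) — i.e. the Euclidean property.
F1: fails — Rwv and Rwx but not Rvx.
F2: fails — Rwy and Rww but not Ryw.
F3: fails — Rw1w2 and Rw1w4 but not Rw2w4.
F4: satisfies the condition.
Valid on: F4.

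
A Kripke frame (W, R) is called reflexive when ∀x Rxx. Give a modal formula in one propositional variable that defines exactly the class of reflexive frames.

□s → s

This is reflexivity; the standard corresponding axiom is T: □s → s.
Suppose □s→s is valid. At any x set V(s)={w : Rxw}. Then □s holds at x, so s holds at x, i.e. Rxx.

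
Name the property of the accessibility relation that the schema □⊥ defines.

Emptiness of R

□⊥ is valid iff no world has any successor (otherwise □⊥ fails at any world with one).
Conversely, any frame satisfying ∀x ∀y ¬Rxy validates the schema.
Frame condition: ∀x ∀y ¬Rxy.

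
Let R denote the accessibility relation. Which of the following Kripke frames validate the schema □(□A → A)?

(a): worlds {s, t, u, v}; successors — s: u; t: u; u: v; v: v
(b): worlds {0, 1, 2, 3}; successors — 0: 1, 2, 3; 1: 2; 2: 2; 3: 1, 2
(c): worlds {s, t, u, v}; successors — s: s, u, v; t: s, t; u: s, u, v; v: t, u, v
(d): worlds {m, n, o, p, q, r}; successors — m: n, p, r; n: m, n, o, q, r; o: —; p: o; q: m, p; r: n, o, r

(c)

The schema corresponds to shift-reflexivity: ∀x ∀y (Rxy → Ryy).
(a): fails — Rsu but not Ruu.
(b): fails — R01 but not R11.
(c): satisfies the condition.
(d): fails — Rno but not Roo.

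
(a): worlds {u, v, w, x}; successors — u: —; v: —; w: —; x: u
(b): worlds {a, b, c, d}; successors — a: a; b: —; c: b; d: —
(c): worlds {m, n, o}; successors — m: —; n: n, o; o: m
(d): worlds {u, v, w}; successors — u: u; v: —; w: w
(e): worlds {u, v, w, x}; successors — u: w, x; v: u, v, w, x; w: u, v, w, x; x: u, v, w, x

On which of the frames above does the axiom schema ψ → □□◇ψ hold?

(a), (b), (d)

The schema corresponds to a generalized confluence (Geach) condition: ∀x ∀z (xR²z → ∃w (x = w ∧ zRw)).
(a): ✓.
(b): ✓.
(c): fails — nR²m but no w with n=w and mRw.
(d): ✓.
(e): fails — uR²u but no t with u=t and uRt.
Valid on: (a), (b), (d).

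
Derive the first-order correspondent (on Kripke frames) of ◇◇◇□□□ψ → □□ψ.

∀x ∀y ∀z ((xR³y ∧ xR²z) → ∃w (yR³w ∧ z = w))

This is a Sahlqvist (Geach-type) schema ◇^3□^3ψ → □^2◇^0ψ.
First-order correspondent: ∀x ∀y ∀z ((xR³y ∧ xR²z) → ∃w (yR³w ∧ z = w)).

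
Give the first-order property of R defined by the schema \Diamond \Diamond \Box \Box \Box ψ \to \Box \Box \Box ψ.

\forall x \forall y \forall z ((x R^2 y \wedge x R^3 z) \to \exists w (y R^3 w \wedge z = w))

This is a Sahlqvist (Geach-type) schema ◇^2□^3ψ → □^3◇^0ψ.
Minimal-valuation argument: fix x; take any y with xR^2y and any z with xR^3z. Set V(ψ) to the set of worlds R-reachable from y in exactly 3 steps. Then □^3ψ holds at y, so the antecedent holds at x; validity forces ◇^0ψ at z, giving a w with zR^0w and yR^3w.
First-order correspondent: \forall x \forall y \forall z ((x R^2 y \wedge x R^3 z) \to \exists w (y R^3 w \wedge z = w)).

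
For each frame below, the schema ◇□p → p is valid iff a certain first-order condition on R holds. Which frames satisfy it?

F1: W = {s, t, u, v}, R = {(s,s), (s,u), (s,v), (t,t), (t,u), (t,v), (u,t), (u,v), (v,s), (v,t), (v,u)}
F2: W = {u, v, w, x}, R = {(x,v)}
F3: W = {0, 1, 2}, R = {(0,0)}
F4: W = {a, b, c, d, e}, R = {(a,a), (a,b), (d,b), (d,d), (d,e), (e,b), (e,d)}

The schema corresponds to symmetry: ∀x ∀y (Rxy → Ryx).
F1: fails — Rsu but not Rus.
F2: fails — Rxv but not Rvx.
F3: ✓.
F4: fails — Reb but not Rbe.
Valid on: F3.

F3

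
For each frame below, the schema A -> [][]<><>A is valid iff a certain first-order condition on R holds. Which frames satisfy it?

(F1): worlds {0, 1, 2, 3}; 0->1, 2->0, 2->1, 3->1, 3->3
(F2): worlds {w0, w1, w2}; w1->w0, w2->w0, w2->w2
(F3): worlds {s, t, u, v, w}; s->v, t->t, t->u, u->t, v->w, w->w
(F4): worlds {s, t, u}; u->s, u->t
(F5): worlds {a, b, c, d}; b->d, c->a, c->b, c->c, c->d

Frame correspondent (Sahlqvist): forall x forall z (x R^2 z -> exists w (x = w & z R^2 w)) — i.e. a generalized confluence (Geach) condition.
(F1): fails — 2R²1 but no w with 2=w and 1R²w.
(F2): fails — w2R²w0 but no w with w2=w and w0R²w.
(F3): fails — sR²w but no w* with s=w* and wR²w*.
(F4): condition met.
(F5): fails — cR²a but no w with c=w and aR²w.

(F4)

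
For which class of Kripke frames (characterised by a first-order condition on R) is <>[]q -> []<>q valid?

convergence

This is the .2 axiom.
Its frame correspondent is convergence — forall x forall y forall z (Rxy & Rxz -> exists w (Ryw & Rzw)).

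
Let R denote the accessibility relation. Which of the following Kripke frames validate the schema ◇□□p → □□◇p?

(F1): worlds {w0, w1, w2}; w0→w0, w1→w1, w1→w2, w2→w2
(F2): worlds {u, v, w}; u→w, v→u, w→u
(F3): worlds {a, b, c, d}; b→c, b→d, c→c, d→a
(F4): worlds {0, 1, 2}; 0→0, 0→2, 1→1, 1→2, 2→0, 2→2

The schema corresponds to a generalized confluence (Geach) condition: ∀x ∀y ∀z ((xRy ∧ xR²z) → ∃w (yR²w ∧ zRw)).
(F1): condition met.
(F2): condition met.
(F3): fails — bRc, bR²a but no w with cR²w and aRw.
(F4): condition met.

(F1), (F2), (F4)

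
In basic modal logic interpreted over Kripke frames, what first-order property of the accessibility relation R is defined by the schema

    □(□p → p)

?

Suppose □(□p→p) is valid. Take Rxy and set V(p)={w : Ryw}. Then at y, □p holds; since □(□p→p) at x, □p→p at y, so p at y, i.e. Ryy.

shift-reflexivity: ∀x ∀y (Rxy → Ryy)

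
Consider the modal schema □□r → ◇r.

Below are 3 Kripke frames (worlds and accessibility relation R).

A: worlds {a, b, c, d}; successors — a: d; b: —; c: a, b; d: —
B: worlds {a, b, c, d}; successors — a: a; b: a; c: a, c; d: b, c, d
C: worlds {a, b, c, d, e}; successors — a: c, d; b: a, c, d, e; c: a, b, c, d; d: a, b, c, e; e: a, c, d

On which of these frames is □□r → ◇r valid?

This is the axiom for a generalized confluence (Geach) condition; its first-order frame correspondent is ∀x ∃w (xR²w ∧ xRw).
A: fails — at a but no w with aR²w and aRw.
B: holds.
C: holds.

B, C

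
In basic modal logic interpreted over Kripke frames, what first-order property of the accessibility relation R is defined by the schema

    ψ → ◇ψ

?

This is frame-equivalent to □ψ → ψ (substitute ¬ψ for ψ and contrapose).
Suppose □ψ→ψ is valid. At any x set V(ψ)={w : Rxw}. Then □ψ holds at x, so ψ holds at x, i.e. Rxx.
Conversely, on a frame with reflexivity the schema holds at every world under every valuation.
So the correspondent is reflexivity.

reflexivity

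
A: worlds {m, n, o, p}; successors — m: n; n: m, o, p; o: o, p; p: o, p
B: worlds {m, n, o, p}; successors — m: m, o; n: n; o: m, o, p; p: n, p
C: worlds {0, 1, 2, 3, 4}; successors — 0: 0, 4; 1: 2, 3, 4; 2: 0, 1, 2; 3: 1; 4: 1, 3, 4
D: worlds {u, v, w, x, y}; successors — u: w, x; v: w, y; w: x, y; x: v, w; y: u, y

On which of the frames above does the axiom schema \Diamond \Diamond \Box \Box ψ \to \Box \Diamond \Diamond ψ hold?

A, C, D

The schema corresponds to a generalized confluence (Geach) condition: \forall x \forall y \forall z ((x R^2 y \wedge xRz) \to \exists w (y R^2 w \wedge z R^2 w)).
A: condition met.
B: fails — oR²n, oRm but no w with nR²w and mR²w.
C: condition met.
D: condition met.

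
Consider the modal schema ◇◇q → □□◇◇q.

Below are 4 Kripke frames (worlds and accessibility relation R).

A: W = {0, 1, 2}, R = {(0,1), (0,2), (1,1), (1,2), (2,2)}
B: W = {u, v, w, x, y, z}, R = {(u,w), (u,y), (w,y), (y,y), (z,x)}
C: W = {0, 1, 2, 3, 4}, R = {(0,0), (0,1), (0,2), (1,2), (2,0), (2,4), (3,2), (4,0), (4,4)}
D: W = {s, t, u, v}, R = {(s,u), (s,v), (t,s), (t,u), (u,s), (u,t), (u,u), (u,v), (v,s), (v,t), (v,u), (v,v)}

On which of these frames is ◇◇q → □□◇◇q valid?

This is the axiom for a generalized confluence (Geach) condition; its first-order frame correspondent is ∀x ∀y ∀z ((xR²y ∧ xR²z) → ∃w (y = w ∧ zR²w)).
A: fails — 0R²1, 0R²2 but no w with 1=w and 2R²w.
B: condition met.
C: fails — 0R²1, 0R²1 but no w with 1=w and 1R²w.
D: condition met.

B, D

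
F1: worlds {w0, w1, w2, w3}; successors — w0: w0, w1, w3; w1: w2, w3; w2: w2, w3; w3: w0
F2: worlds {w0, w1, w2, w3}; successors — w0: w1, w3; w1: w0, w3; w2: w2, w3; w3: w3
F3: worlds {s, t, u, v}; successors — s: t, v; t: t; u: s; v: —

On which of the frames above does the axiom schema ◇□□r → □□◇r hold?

This is the axiom for a generalized confluence (Geach) condition; its first-order frame correspondent is ∀x ∀y ∀z ((xRy ∧ xR²z) → ∃w (yR²w ∧ zRw)).
F1: condition met.
F2: condition met.
F3: fails — sRv, sR²t but no w with vR²w and tRw.
Valid on: F1, F2.

F1, F2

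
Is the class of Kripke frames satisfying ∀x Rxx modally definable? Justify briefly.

The condition is reflexivity. A defining modal formula is □p → p.

Definable; □p → p defines it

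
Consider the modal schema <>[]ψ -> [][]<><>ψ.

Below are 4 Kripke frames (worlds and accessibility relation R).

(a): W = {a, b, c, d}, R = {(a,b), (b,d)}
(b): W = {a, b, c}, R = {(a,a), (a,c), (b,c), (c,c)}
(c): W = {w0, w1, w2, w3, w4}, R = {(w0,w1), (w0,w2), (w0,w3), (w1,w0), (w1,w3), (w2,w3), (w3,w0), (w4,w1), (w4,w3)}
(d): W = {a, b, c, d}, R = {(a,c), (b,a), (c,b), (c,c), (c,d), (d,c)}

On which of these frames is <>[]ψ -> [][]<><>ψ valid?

(b)

This is the axiom for a generalized confluence (Geach) condition; its first-order frame correspondent is forall x forall y forall z ((xRy & x R^2 z) -> exists w (yRw & z R^2 w)).
(a): fails — aRb, aR²d but no w with bRw and dR²w.
(b): ✓.
(c): fails — w0Rw3, w0R²w3 but no w with w3Rw and w3R²w.
(d): fails — cRb, cR²a but no w with bRw and aR²w.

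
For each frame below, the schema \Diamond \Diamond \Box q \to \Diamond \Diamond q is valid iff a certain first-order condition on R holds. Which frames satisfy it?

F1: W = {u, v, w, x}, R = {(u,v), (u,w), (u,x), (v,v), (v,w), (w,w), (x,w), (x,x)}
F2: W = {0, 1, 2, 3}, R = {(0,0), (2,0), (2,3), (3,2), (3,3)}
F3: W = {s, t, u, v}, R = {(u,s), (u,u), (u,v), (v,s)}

The schema corresponds to a generalized confluence (Geach) condition: \forall x \forall y (x R^2 y \to \exists w (yRw \wedge x R^2 w)).
F1: holds.
F2: holds.
F3: fails — uR²s but no w with sRw and uR²w.

F1, F2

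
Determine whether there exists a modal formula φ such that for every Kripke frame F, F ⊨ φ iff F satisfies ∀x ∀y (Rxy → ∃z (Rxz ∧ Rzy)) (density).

Definable; □□r → □r defines it

The condition is density. A defining modal formula is □□r → □r.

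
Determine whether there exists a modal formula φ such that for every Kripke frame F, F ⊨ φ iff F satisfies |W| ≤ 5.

No — not modally definable

Any modally definable frame class is closed under disjoint unions.
Any modal formula valid on each of 6 disjoint one-world frames is valid on their disjoint union (validity is preserved under disjoint unions). Each one-world frame has |W|=1≤5, but the union has |W|=6.
So the class is not modally definable.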